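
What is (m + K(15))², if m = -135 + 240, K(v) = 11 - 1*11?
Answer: 11025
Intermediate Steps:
K(v) = 0 (K(v) = 11 - 11 = 0)
m = 105
(m + K(15))² = (105 + 0)² = 105² = 11025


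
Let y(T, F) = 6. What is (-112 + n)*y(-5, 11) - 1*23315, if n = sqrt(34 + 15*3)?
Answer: -23987 + 6*sqrt(79) ≈ -23934.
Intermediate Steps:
n = sqrt(79) (n = sqrt(34 + 45) = sqrt(79) ≈ 8.8882)
(-112 + n)*y(-5, 11) - 1*23315 = (-112 + sqrt(79))*6 - 1*23315 = (-672 + 6*sqrt(79)) - 23315 = -23987 + 6*sqrt(79)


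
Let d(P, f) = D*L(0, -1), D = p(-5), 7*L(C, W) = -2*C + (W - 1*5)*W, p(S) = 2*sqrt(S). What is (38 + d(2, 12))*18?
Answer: 684 + 216*I*sqrt(5)/7 ≈ 684.0 + 68.999*I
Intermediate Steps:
L(C, W) = -2*C/7 + W*(-5 + W)/7 (L(C, W) = (-2*C + (W - 1*5)*W)/7 = (-2*C + (W - 5)*W)/7 = (-2*C + (-5 + W)*W)/7 = (-2*C + W*(-5 + W))/7 = -2*C/7 + W*(-5 + W)/7)
D = 2*I*sqrt(5) (D = 2*sqrt(-5) = 2*(I*sqrt(5)) = 2*I*sqrt(5) ≈ 4.4721*I)
d(P, f) = 12*I*sqrt(5)/7 (d(P, f) = (2*I*sqrt(5))*(-5/7*(-1) - 2/7*0 + (1/7)*(-1)**2) = (2*I*sqrt(5))*(5/7 + 0 + (1/7)*1) = (2*I*sqrt(5))*(5/7 + 0 + 1/7) = (2*I*sqrt(5))*(6/7) = 12*I*sqrt(5)/7)
(38 + d(2, 12))*18 = (38 + 12*I*sqrt(5)/7)*18 = 684 + 216*I*sqrt(5)/7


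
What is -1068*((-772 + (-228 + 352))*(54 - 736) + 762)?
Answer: -472801464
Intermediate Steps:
-1068*((-772 + (-228 + 352))*(54 - 736) + 762) = -1068*((-772 + 124)*(-682) + 762) = -1068*(-648*(-682) + 762) = -1068*(441936 + 762) = -1068*442698 = -472801464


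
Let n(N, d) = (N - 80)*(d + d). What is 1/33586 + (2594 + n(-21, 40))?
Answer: -184252795/33586 ≈ -5486.0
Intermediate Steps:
n(N, d) = 2*d*(-80 + N) (n(N, d) = (-80 + N)*(2*d) = 2*d*(-80 + N))
1/33586 + (2594 + n(-21, 40)) = 1/33586 + (2594 + 2*40*(-80 - 21)) = 1/33586 + (2594 + 2*40*(-101)) = 1/33586 + (2594 - 8080) = 1/33586 - 5486 = -184252795/33586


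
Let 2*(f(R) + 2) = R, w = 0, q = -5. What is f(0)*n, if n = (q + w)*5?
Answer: 50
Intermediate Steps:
f(R) = -2 + R/2
n = -25 (n = (-5 + 0)*5 = -5*5 = -25)
f(0)*n = (-2 + (½)*0)*(-25) = (-2 + 0)*(-25) = -2*(-25) = 50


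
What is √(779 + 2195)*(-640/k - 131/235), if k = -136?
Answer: 16573*√2974/3995 ≈ 226.23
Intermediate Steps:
√(779 + 2195)*(-640/k - 131/235) = √(779 + 2195)*(-640/(-136) - 131/235) = √2974*(-640*(-1/136) - 131*1/235) = √2974*(80/17 - 131/235) = √2974*(16573/3995) = 16573*√2974/3995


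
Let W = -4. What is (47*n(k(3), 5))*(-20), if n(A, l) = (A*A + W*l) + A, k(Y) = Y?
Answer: 7520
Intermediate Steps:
n(A, l) = A + A² - 4*l (n(A, l) = (A*A - 4*l) + A = (A² - 4*l) + A = A + A² - 4*l)
(47*n(k(3), 5))*(-20) = (47*(3 + 3² - 4*5))*(-20) = (47*(3 + 9 - 20))*(-20) = (47*(-8))*(-20) = -376*(-20) = 7520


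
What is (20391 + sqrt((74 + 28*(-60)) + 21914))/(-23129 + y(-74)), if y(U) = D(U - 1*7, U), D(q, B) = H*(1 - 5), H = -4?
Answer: -20391/23113 - 2*sqrt(5077)/23113 ≈ -0.88840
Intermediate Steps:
D(q, B) = 16 (D(q, B) = -4*(1 - 5) = -4*(-4) = 16)
y(U) = 16
(20391 + sqrt((74 + 28*(-60)) + 21914))/(-23129 + y(-74)) = (20391 + sqrt((74 + 28*(-60)) + 21914))/(-23129 + 16) = (20391 + sqrt((74 - 1680) + 21914))/(-23113) = (20391 + sqrt(-1606 + 21914))*(-1/23113) = (20391 + sqrt(20308))*(-1/23113) = (20391 + 2*sqrt(5077))*(-1/23113) = -20391/23113 - 2*sqrt(5077)/23113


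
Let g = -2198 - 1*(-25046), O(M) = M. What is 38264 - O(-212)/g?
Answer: 218564021/5712 ≈ 38264.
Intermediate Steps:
g = 22848 (g = -2198 + 25046 = 22848)
38264 - O(-212)/g = 38264 - (-212)/22848 = 38264 - 1*(-53/5712) = 38264 + 53/5712 = 218564021/5712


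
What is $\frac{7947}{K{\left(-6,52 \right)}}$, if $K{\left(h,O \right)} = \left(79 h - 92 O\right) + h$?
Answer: $- \frac{7947}{5264} \approx -1.5097$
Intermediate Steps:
$K{\left(h,O \right)} = - 92 O + 80 h$ ($K{\left(h,O \right)} = \left(- 92 O + 79 h\right) + h = - 92 O + 80 h$)
$\frac{7947}{K{\left(-6,52 \right)}} = \frac{7947}{\left(-92\right) 52 + 80 \left(-6\right)} = \frac{7947}{-4784 - 480} = \frac{7947}{-5264} = 7947 \left(- \frac{1}{5264}\right) = - \frac{7947}{5264}$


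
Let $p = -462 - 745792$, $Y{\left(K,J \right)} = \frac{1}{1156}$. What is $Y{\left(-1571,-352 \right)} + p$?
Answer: $- \frac{862669623}{1156} \approx -7.4625 \cdot 10^{5}$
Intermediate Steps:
$Y{\left(K,J \right)} = \frac{1}{1156}$
$p = -746254$ ($p = -462 - 745792 = -746254$)
$Y{\left(-1571,-352 \right)} + p = \frac{1}{1156} - 746254 = - \frac{862669623}{1156}$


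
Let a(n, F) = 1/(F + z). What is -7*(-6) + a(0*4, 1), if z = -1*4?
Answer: 125/3 ≈ 41.667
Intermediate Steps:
z = -4
a(n, F) = 1/(-4 + F) (a(n, F) = 1/(F - 4) = 1/(-4 + F))
-7*(-6) + a(0*4, 1) = -7*(-6) + 1/(-4 + 1) = 42 + 1/(-3) = 42 - ⅓ = 125/3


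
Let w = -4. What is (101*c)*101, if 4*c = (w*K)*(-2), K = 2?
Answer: 40804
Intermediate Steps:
c = 4 (c = (-4*2*(-2))/4 = (-8*(-2))/4 = (1/4)*16 = 4)
(101*c)*101 = (101*4)*101 = 404*101 = 40804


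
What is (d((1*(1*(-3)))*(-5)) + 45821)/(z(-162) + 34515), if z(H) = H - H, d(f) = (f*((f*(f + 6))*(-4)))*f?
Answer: -18283/2655 ≈ -6.8863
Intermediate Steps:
d(f) = -4*f³*(6 + f) (d(f) = (f*((f*(6 + f))*(-4)))*f = (f*(-4*f*(6 + f)))*f = (-4*f²*(6 + f))*f = -4*f³*(6 + f))
z(H) = 0
(d((1*(1*(-3)))*(-5)) + 45821)/(z(-162) + 34515) = (4*((1*(1*(-3)))*(-5))³*(-6 - 1*(1*(-3))*(-5)) + 45821)/(0 + 34515) = (4*((1*(-3))*(-5))³*(-6 - 1*(-3)*(-5)) + 45821)/34515 = (4*(-3*(-5))³*(-6 - (-3)*(-5)) + 45821)*(1/34515) = (4*15³*(-6 - 1*15) + 45821)*(1/34515) = (4*3375*(-6 - 15) + 45821)*(1/34515) = (4*3375*(-21) + 45821)*(1/34515) = (-283500 + 45821)*(1/34515) = -237679*1/34515 = -18283/2655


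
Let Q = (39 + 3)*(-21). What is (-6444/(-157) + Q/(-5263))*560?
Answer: 19069817760/826291 ≈ 23079.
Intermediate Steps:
Q = -882 (Q = 42*(-21) = -882)
(-6444/(-157) + Q/(-5263))*560 = (-6444/(-157) - 882/(-5263))*560 = (-6444*(-1/157) - 882*(-1/5263))*560 = (6444/157 + 882/5263)*560 = (34053246/826291)*560 = 19069817760/826291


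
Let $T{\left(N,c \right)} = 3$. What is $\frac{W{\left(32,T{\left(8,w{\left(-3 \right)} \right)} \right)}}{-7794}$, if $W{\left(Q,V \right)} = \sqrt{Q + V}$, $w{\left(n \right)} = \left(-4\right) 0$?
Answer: $- \frac{\sqrt{35}}{7794} \approx -0.00075906$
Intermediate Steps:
$w{\left(n \right)} = 0$
$\frac{W{\left(32,T{\left(8,w{\left(-3 \right)} \right)} \right)}}{-7794} = \frac{\sqrt{32 + 3}}{-7794} = \sqrt{35} \left(- \frac{1}{7794}\right) = - \frac{\sqrt{35}}{7794}$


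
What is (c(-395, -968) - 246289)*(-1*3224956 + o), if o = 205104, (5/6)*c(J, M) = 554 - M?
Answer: 3691204357676/5 ≈ 7.3824e+11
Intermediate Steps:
c(J, M) = 3324/5 - 6*M/5 (c(J, M) = 6*(554 - M)/5 = 3324/5 - 6*M/5)
(c(-395, -968) - 246289)*(-1*3224956 + o) = ((3324/5 - 6/5*(-968)) - 246289)*(-1*3224956 + 205104) = ((3324/5 + 5808/5) - 246289)*(-3224956 + 205104) = (9132/5 - 246289)*(-3019852) = -1222313/5*(-3019852) = 3691204357676/5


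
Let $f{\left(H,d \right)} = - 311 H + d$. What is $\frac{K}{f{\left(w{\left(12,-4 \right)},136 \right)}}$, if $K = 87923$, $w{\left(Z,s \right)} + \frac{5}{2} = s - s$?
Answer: $\frac{175846}{1827} \approx 96.249$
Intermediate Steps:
$w{\left(Z,s \right)} = - \frac{5}{2}$ ($w{\left(Z,s \right)} = - \frac{5}{2} + \left(s - s\right) = - \frac{5}{2} + 0 = - \frac{5}{2}$)
$f{\left(H,d \right)} = d - 311 H$
$\frac{K}{f{\left(w{\left(12,-4 \right)},136 \right)}} = \frac{87923}{136 - - \frac{1555}{2}} = \frac{87923}{136 + \frac{1555}{2}} = \frac{87923}{\frac{1827}{2}} = 87923 \cdot \frac{2}{1827} = \frac{175846}{1827}$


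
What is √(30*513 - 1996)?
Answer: √13394 ≈ 115.73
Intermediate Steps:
√(30*513 - 1996) = √(15390 - 1996) = √13394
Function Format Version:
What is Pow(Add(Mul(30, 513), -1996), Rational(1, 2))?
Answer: Pow(13394, Rational(1, 2)) ≈ 115.73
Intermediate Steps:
Pow(Add(Mul(30, 513), -1996), Rational(1, 2)) = Pow(Add(15390, -1996), Rational(1, 2)) = Pow(13394, Rational(1, 2))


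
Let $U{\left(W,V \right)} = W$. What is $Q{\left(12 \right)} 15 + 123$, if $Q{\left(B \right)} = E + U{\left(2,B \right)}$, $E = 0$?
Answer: $153$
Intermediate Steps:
$Q{\left(B \right)} = 2$ ($Q{\left(B \right)} = 0 + 2 = 2$)
$Q{\left(12 \right)} 15 + 123 = 2 \cdot 15 + 123 = 30 + 123 = 153$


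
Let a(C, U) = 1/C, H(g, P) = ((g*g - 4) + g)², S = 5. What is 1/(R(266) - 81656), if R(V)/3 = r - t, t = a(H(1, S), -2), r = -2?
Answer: -4/326651 ≈ -1.2245e-5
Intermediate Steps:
H(g, P) = (-4 + g + g²)² (H(g, P) = ((g² - 4) + g)² = ((-4 + g²) + g)² = (-4 + g + g²)²)
t = ¼ (t = 1/((-4 + 1 + 1²)²) = 1/((-4 + 1 + 1)²) = 1/((-2)²) = 1/4 = ¼ ≈ 0.25000)
R(V) = -27/4 (R(V) = 3*(-2 - 1*¼) = 3*(-2 - ¼) = 3*(-9/4) = -27/4)
1/(R(266) - 81656) = 1/(-27/4 - 81656) = 1/(-326651/4) = -4/326651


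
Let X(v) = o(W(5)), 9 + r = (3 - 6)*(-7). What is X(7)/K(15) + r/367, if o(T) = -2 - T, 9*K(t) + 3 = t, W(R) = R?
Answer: -7659/1468 ≈ -5.2173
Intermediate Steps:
K(t) = -⅓ + t/9
r = 12 (r = -9 + (3 - 6)*(-7) = -9 - 3*(-7) = -9 + 21 = 12)
X(v) = -7 (X(v) = -2 - 1*5 = -2 - 5 = -7)
X(7)/K(15) + r/367 = -7/(-⅓ + (⅑)*15) + 12/367 = -7/(-⅓ + 5/3) + 12*(1/367) = -7/4/3 + 12/367 = -7*¾ + 12/367 = -21/4 + 12/367 = -7659/1468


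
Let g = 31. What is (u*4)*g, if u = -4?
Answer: -496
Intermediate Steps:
(u*4)*g = -4*4*31 = -16*31 = -496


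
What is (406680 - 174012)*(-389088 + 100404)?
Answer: -67167528912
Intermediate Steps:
(406680 - 174012)*(-389088 + 100404) = 232668*(-288684) = -67167528912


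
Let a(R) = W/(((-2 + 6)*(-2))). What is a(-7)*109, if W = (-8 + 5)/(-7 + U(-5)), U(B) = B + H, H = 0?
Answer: -109/32 ≈ -3.4063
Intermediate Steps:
U(B) = B (U(B) = B + 0 = B)
W = ¼ (W = (-8 + 5)/(-7 - 5) = -3/(-12) = -3*(-1/12) = ¼ ≈ 0.25000)
a(R) = -1/32 (a(R) = 1/(4*(((-2 + 6)*(-2)))) = 1/(4*((4*(-2)))) = (¼)/(-8) = (¼)*(-⅛) = -1/32)
a(-7)*109 = -1/32*109 = -109/32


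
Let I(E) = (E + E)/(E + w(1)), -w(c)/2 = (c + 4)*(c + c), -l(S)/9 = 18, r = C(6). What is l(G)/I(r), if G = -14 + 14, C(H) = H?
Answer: 189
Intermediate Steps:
G = 0
r = 6
l(S) = -162 (l(S) = -9*18 = -162)
w(c) = -4*c*(4 + c) (w(c) = -2*(c + 4)*(c + c) = -2*(4 + c)*2*c = -4*c*(4 + c))
I(E) = 2*E/(-20 + E) (I(E) = (E + E)/(E - 4*1*(4 + 1)) = (2*E)/(E - 4*1*5) = (2*E)/(E - 20) = (2*E)/(-20 + E) = 2*E/(-20 + E))
l(G)/I(r) = -162/(2*6/(-20 + 6)) = -162/(2*6/(-14)) = -162/(2*6*(-1/14)) = -162/(-6/7) = -162*(-7/6) = 189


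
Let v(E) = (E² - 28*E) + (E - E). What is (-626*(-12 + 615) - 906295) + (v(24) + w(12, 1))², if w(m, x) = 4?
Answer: -1275309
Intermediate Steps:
v(E) = E² - 28*E (v(E) = (E² - 28*E) + 0 = E² - 28*E)
(-626*(-12 + 615) - 906295) + (v(24) + w(12, 1))² = (-626*(-12 + 615) - 906295) + (24*(-28 + 24) + 4)² = (-626*603 - 906295) + (24*(-4) + 4)² = (-377478 - 906295) + (-96 + 4)² = -1283773 + (-92)² = -1283773 + 8464 = -1275309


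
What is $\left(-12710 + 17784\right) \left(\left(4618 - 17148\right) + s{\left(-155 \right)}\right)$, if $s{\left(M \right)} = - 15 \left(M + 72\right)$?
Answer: $-57260090$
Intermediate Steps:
$s{\left(M \right)} = -1080 - 15 M$ ($s{\left(M \right)} = - 15 \left(72 + M\right) = -1080 - 15 M$)
$\left(-12710 + 17784\right) \left(\left(4618 - 17148\right) + s{\left(-155 \right)}\right) = \left(-12710 + 17784\right) \left(\left(4618 - 17148\right) - -1245\right) = 5074 \left(-12530 + \left(-1080 + 2325\right)\right) = 5074 \left(-12530 + 1245\right) = 5074 \left(-11285\right) = -57260090$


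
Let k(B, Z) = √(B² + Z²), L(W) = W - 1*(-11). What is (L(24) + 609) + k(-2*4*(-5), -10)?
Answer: 644 + 10*√17 ≈ 685.23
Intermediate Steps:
L(W) = 11 + W (L(W) = W + 11 = 11 + W)
(L(24) + 609) + k(-2*4*(-5), -10) = ((11 + 24) + 609) + √((-2*4*(-5))² + (-10)²) = (35 + 609) + √((-8*(-5))² + 100) = 644 + √(40² + 100) = 644 + √(1600 + 100) = 644 + √1700 = 644 + 10*√17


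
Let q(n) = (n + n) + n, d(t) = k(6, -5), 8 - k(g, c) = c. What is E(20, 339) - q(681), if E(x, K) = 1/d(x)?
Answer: -26558/13 ≈ -2042.9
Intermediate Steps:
k(g, c) = 8 - c
d(t) = 13 (d(t) = 8 - 1*(-5) = 8 + 5 = 13)
q(n) = 3*n (q(n) = 2*n + n = 3*n)
E(x, K) = 1/13
E(20, 339) - q(681) = 1/13 - 3*681 = 1/13 - 1*2043 = 1/13 - 2043 = -26558/13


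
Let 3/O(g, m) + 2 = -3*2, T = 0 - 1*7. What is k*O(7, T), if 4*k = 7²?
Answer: -147/32 ≈ -4.5938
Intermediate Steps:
k = 49/4 (k = (¼)*7² = (¼)*49 = 49/4 ≈ 12.250)
T = -7 (T = 0 - 7 = -7)
O(g, m) = -3/8 (O(g, m) = 3/(-2 - 3*2) = 3/(-2 - 6) = 3/(-8) = 3*(-⅛) = -3/8)
k*O(7, T) = (49/4)*(-3/8) = -147/32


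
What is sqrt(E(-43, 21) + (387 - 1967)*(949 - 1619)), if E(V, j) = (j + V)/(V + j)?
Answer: sqrt(1058601) ≈ 1028.9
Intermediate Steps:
E(V, j) = 1 (E(V, j) = (V + j)/(V + j) = 1)
sqrt(E(-43, 21) + (387 - 1967)*(949 - 1619)) = sqrt(1 + (387 - 1967)*(949 - 1619)) = sqrt(1 - 1580*(-670)) = sqrt(1 + 1058600) = sqrt(1058601)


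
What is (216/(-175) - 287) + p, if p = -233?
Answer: -91216/175 ≈ -521.23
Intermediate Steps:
(216/(-175) - 287) + p = (216/(-175) - 287) - 233 = (216*(-1/175) - 287) - 233 = (-216/175 - 287) - 233 = -50441/175 - 233 = -91216/175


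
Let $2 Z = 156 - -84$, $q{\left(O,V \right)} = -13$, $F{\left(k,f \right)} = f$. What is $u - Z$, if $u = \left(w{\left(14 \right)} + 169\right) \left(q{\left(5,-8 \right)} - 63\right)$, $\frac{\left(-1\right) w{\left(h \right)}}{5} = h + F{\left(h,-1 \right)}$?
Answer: $-8024$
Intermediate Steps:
$w{\left(h \right)} = 5 - 5 h$ ($w{\left(h \right)} = - 5 \left(h - 1\right) = - 5 \left(-1 + h\right) = 5 - 5 h$)
$Z = 120$ ($Z = \frac{156 - -84}{2} = \frac{156 + 84}{2} = \frac{1}{2} \cdot 240 = 120$)
$u = -7904$ ($u = \left(\left(5 - 70\right) + 169\right) \left(-13 - 63\right) = \left(\left(5 - 70\right) + 169\right) \left(-76\right) = \left(-65 + 169\right) \left(-76\right) = 104 \left(-76\right) = -7904$)
$u - Z = -7904 - 120 = -8024$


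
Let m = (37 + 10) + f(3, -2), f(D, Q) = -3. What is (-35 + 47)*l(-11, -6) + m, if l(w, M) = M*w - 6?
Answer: 764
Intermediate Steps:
m = 44 (m = (37 + 10) - 3 = 47 - 3 = 44)
l(w, M) = -6 + M*w
(-35 + 47)*l(-11, -6) + m = (-35 + 47)*(-6 - 6*(-11)) + 44 = 12*(-6 + 66) + 44 = 12*60 + 44 = 720 + 44 = 764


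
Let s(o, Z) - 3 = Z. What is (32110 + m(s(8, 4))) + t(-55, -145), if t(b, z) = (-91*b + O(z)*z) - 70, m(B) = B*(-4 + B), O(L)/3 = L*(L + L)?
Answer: -18254684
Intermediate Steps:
s(o, Z) = 3 + Z
O(L) = 6*L² (O(L) = 3*(L*(L + L)) = 3*(L*(2*L)) = 3*(2*L²) = 6*L²)
t(b, z) = -70 - 91*b + 6*z³ (t(b, z) = (-91*b + (6*z²)*z) - 70 = (-91*b + 6*z³) - 70 = -70 - 91*b + 6*z³)
(32110 + m(s(8, 4))) + t(-55, -145) = (32110 + (3 + 4)*(-4 + (3 + 4))) + (-70 - 91*(-55) + 6*(-145)³) = (32110 + 7*(-4 + 7)) + (-70 + 5005 + 6*(-3048625)) = (32110 + 7*3) + (-70 + 5005 - 18291750) = (32110 + 21) - 18286815 = 32131 - 18286815 = -18254684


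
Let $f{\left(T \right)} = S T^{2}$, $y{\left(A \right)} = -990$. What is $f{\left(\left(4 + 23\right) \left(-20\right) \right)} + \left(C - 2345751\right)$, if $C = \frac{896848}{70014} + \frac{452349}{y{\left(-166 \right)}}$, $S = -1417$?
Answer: $- \frac{1600162039582457}{3850770} \approx -4.1554 \cdot 10^{8}$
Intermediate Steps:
$f{\left(T \right)} = - 1417 T^{2}$
$C = - \frac{1710160187}{3850770}$ ($C = \frac{896848}{70014} + \frac{452349}{-990} = 896848 \cdot \frac{1}{70014} + 452349 \left(- \frac{1}{990}\right) = \frac{448424}{35007} - \frac{50261}{110} = - \frac{1710160187}{3850770} \approx -444.11$)
$f{\left(\left(4 + 23\right) \left(-20\right) \right)} + \left(C - 2345751\right) = - 1417 \left(\left(4 + 23\right) \left(-20\right)\right)^{2} - \frac{9034657738457}{3850770} = - 1417 \left(27 \left(-20\right)\right)^{2} - \frac{9034657738457}{3850770} = - 1417 \left(-540\right)^{2} - \frac{9034657738457}{3850770} = \left(-1417\right) 291600 - \frac{9034657738457}{3850770} = -413197200 - \frac{9034657738457}{3850770} = - \frac{1600162039582457}{3850770}$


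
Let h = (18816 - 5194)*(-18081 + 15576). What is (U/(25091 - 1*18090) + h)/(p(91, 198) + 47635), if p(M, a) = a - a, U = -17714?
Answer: -238895910824/333492635 ≈ -716.35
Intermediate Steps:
p(M, a) = 0
h = -34123110 (h = 13622*(-2505) = -34123110)
(U/(25091 - 1*18090) + h)/(p(91, 198) + 47635) = (-17714/(25091 - 1*18090) - 34123110)/(0 + 47635) = (-17714/(25091 - 18090) - 34123110)/47635 = (-17714/7001 - 34123110)*(1/47635) = -238895910824/7001*1/47635 = -238895910824/333492635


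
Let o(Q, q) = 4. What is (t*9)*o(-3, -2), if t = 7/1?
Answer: 252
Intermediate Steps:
t = 7 (t = 7*1 = 7)
(t*9)*o(-3, -2) = (7*9)*4 = 63*4 = 252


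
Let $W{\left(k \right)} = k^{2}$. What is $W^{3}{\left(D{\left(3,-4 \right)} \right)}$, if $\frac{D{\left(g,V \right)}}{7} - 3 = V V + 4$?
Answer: $17416274304961$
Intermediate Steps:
$D{\left(g,V \right)} = 49 + 7 V^{2}$ ($D{\left(g,V \right)} = 21 + 7 \left(V V + 4\right) = 21 + 7 \left(V^{2} + 4\right) = 21 + 7 \left(4 + V^{2}\right) = 21 + \left(28 + 7 V^{2}\right) = 49 + 7 V^{2}$)
$W^{3}{\left(D{\left(3,-4 \right)} \right)} = \left(\left(49 + 7 \left(-4\right)^{2}\right)^{2}\right)^{3} = \left(\left(49 + 7 \cdot 16\right)^{2}\right)^{3} = \left(\left(49 + 112\right)^{2}\right)^{3} = \left(161^{2}\right)^{3} = 25921^{3} = 17416274304961$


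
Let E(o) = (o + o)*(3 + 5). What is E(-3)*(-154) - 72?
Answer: 7320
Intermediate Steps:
E(o) = 16*o (E(o) = (2*o)*8 = 16*o)
E(-3)*(-154) - 72 = (16*(-3))*(-154) - 72 = -48*(-154) - 72 = 7392 - 72 = 7320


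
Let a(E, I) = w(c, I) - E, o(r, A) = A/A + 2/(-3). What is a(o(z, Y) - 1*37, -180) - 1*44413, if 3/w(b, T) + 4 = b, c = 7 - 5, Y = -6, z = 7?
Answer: -266267/6 ≈ -44378.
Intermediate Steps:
c = 2
w(b, T) = 3/(-4 + b)
o(r, A) = ⅓ (o(r, A) = 1 + 2*(-⅓) = 1 - ⅔ = ⅓)
a(E, I) = -3/2 - E (a(E, I) = 3/(-4 + 2) - E = 3/(-2) - E = 3*(-½) - E = -3/2 - E)
a(o(z, Y) - 1*37, -180) - 1*44413 = (-3/2 - (⅓ - 1*37)) - 1*44413 = (-3/2 - (⅓ - 37)) - 44413 = (-3/2 - 1*(-110/3)) - 44413 = (-3/2 + 110/3) - 44413 = 211/6 - 44413 = -266267/6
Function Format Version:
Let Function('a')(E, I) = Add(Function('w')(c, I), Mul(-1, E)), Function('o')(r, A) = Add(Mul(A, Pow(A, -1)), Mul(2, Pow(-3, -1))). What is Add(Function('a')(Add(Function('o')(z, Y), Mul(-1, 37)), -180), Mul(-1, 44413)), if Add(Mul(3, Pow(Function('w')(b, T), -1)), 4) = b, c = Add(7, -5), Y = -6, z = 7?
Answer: Rational(-266267, 6) ≈ -44378.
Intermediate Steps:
c = 2
Function('w')(b, T) = Mul(3, Pow(Add(-4, b), -1))
Function('o')(r, A) = Rational(1, 3) (Function('o')(r, A) = Add(1, Mul(2, Rational(-1, 3))) = Add(1, Rational(-2, 3)) = Rational(1, 3))
Function('a')(E, I) = Add(Rational(-3, 2), Mul(-1, E)) (Function('a')(E, I) = Add(Mul(3, Pow(Add(-4, 2), -1)), Mul(-1, E)) = Add(Mul(3, Pow(-2, -1)), Mul(-1, E)) = Add(Mul(3, Rational(-1, 2)), Mul(-1, E)) = Add(Rational(-3, 2), Mul(-1, E)))
Add(Function('a')(Add(Function('o')(z, Y), Mul(-1, 37)), -180), Mul(-1, 44413)) = Add(Add(Rational(-3, 2), Mul(-1, Add(Rational(1, 3), Mul(-1, 37)))), Mul(-1, 44413)) = Add(Add(Rational(-3, 2), Mul(-1, Add(Rational(1, 3), -37))), -44413) = Add(Add(Rational(-3, 2), Mul(-1, Rational(-110, 3))), -44413) = Add(Add(Rational(-3, 2), Rational(110, 3)), -44413) = Add(Rational(211, 6), -44413) = Rational(-266267, 6)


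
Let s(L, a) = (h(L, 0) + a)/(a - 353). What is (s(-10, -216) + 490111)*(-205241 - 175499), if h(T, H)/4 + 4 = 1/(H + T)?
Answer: -106178255041636/569 ≈ -1.8661e+11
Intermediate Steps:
h(T, H) = -16 + 4/(H + T)
s(L, a) = (a + 4*(1 - 4*L)/L)/(-353 + a) (s(L, a) = (4*(1 - 4*0 - 4*L)/(0 + L) + a)/(a - 353) = (4*(1 + 0 - 4*L)/L + a)/(-353 + a) = (4*(1 - 4*L)/L + a)/(-353 + a) = (a + 4*(1 - 4*L)/L)/(-353 + a))
(s(-10, -216) + 490111)*(-205241 - 175499) = ((4 - 16*(-10) - 10*(-216))/((-10)*(-353 - 216)) + 490111)*(-205241 - 175499) = (-1/10*(4 + 160 + 2160)/(-569) + 490111)*(-380740) = (-1/10*(-1/569)*2324 + 490111)*(-380740) = (1162/2845 + 490111)*(-380740) = (1394366957/2845)*(-380740) = -106178255041636/569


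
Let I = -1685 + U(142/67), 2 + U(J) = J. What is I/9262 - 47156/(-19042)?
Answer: 13556625085/5908294634 ≈ 2.2945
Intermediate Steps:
U(J) = -2 + J
I = -112887/67 (I = -1685 + (-2 + 142/67) = -1685 + 8/67 = -112887/67 ≈ -1684.9)
I/9262 - 47156/(-19042) = -112887/67/9262 - 47156/(-19042) = -112887/67*1/9262 - 47156*(-1/19042) = -112887/620554 + 23578/9521 = 13556625085/5908294634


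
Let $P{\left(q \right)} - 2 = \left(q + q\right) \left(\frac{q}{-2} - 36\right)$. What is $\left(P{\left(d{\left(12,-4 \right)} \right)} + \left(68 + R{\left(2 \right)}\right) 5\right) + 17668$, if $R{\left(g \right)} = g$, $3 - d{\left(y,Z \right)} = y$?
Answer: $18587$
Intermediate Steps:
$d{\left(y,Z \right)} = 3 - y$
$P{\left(q \right)} = 2 + 2 q \left(-36 - \frac{q}{2}\right)$ ($P{\left(q \right)} = 2 + \left(q + q\right) \left(\frac{q}{-2} - 36\right) = 2 + 2 q \left(q \left(- \frac{1}{2}\right) - 36\right) = 2 + 2 q \left(- \frac{q}{2} - 36\right) = 2 + 2 q \left(-36 - \frac{q}{2}\right)$)
$\left(P{\left(d{\left(12,-4 \right)} \right)} + \left(68 + R{\left(2 \right)}\right) 5\right) + 17668 = \left(\left(2 - \left(3 - 12\right)^{2} - 72 \left(3 - 12\right)\right) + \left(68 + 2\right) 5\right) + 17668 = \left(\left(2 - \left(3 - 12\right)^{2} - 72 \left(3 - 12\right)\right) + 70 \cdot 5\right) + 17668 = \left(\left(2 - \left(-9\right)^{2} - -648\right) + 350\right) + 17668 = \left(\left(2 - 81 + 648\right) + 350\right) + 17668 = \left(569 + 350\right) + 17668 = 919 + 17668 = 18587$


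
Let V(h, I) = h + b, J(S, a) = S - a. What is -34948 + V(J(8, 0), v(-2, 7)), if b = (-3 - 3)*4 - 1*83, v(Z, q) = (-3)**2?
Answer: -35047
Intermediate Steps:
v(Z, q) = 9
b = -107 (b = -6*4 - 83 = -24 - 83 = -107)
V(h, I) = -107 + h (V(h, I) = h - 107 = -107 + h)
-34948 + V(J(8, 0), v(-2, 7)) = -34948 + (-107 + (8 - 1*0)) = -34948 + (-107 + (8 + 0)) = -34948 + (-107 + 8) = -34948 - 99 = -35047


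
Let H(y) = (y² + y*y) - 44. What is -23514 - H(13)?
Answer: -23808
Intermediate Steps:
H(y) = -44 + 2*y² (H(y) = (y² + y²) - 44 = 2*y² - 44 = -44 + 2*y²)
-23514 - H(13) = -23514 - (-44 + 2*13²) = -23514 - (-44 + 2*169) = -23514 - (-44 + 338) = -23514 - 1*294 = -23514 - 294 = -23808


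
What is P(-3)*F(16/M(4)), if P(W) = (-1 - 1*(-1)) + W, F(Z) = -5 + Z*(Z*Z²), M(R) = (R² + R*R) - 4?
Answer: 35247/2401 ≈ 14.680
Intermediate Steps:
M(R) = -4 + 2*R² (M(R) = (R² + R²) - 4 = 2*R² - 4 = -4 + 2*R²)
F(Z) = -5 + Z⁴ (F(Z) = -5 + Z*Z³ = -5 + Z⁴)
P(W) = W (P(W) = (-1 + 1) + W = 0 + W = W)
P(-3)*F(16/M(4)) = -3*(-5 + (16/(-4 + 2*4²))⁴) = -3*(-5 + (16/(-4 + 2*16))⁴) = -3*(-5 + (16/(-4 + 32))⁴) = -3*(-5 + (16/28)⁴) = -3*(-5 + (16*(1/28))⁴) = -3*(-5 + (4/7)⁴) = -3*(-5 + 256/2401) = -3*(-11749/2401) = 35247/2401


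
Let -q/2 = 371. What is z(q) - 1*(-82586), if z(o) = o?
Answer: 81844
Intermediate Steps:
q = -742 (q = -2*371 = -742)
z(q) - 1*(-82586) = -742 - 1*(-82586) = -742 + 82586 = 81844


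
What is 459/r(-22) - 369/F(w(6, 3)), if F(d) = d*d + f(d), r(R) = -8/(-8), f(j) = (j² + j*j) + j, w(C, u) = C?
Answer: 17319/38 ≈ 455.76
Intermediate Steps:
f(j) = j + 2*j² (f(j) = (j² + j²) + j = 2*j² + j = j + 2*j²)
r(R) = 1 (r(R) = -8*(-⅛) = 1)
F(d) = d² + d*(1 + 2*d) (F(d) = d*d + d*(1 + 2*d) = d² + d*(1 + 2*d))
459/r(-22) - 369/F(w(6, 3)) = 459/1 - 369*1/(6*(1 + 3*6)) = 459*1 - 369*1/(6*(1 + 18)) = 459 - 369/(6*19) = 459 - 369/114 = 459 - 369*1/114 = 459 - 123/38 = 17319/38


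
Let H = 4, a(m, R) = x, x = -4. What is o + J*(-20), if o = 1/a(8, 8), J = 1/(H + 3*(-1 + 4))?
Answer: -93/52 ≈ -1.7885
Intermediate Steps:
a(m, R) = -4
J = 1/13 (J = 1/(4 + 3*(-1 + 4)) = 1/(4 + 3*3) = 1/(4 + 9) = 1/13 ≈ 0.076923)
o = -1/4 (o = 1/(-4) = -1/4 ≈ -0.25000)
o + J*(-20) = -1/4 + (1/13)*(-20) = -1/4 - 20/13 = -93/52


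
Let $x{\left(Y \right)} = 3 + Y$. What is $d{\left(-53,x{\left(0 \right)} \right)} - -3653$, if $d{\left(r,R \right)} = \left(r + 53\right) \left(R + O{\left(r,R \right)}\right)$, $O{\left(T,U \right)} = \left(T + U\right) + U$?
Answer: $3653$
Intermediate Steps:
$O{\left(T,U \right)} = T + 2 U$
$d{\left(r,R \right)} = \left(53 + r\right) \left(r + 3 R\right)$ ($d{\left(r,R \right)} = \left(r + 53\right) \left(R + \left(r + 2 R\right)\right) = \left(53 + r\right) \left(r + 3 R\right)$)
$d{\left(-53,x{\left(0 \right)} \right)} - -3653 = \left(\left(-53\right)^{2} + 53 \left(-53\right) + 159 \left(3 + 0\right) + 3 \left(3 + 0\right) \left(-53\right)\right) - -3653 = \left(2809 - 2809 + 159 \cdot 3 + 3 \cdot 3 \left(-53\right)\right) + 3653 = \left(2809 - 2809 + 477 - 477\right) + 3653 = 0 + 3653 = 3653$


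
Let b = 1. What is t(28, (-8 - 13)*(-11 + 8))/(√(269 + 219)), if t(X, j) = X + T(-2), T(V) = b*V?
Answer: 13*√122/122 ≈ 1.1770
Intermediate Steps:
T(V) = V (T(V) = 1*V = V)
t(X, j) = -2 + X (t(X, j) = X - 2 = -2 + X)
t(28, (-8 - 13)*(-11 + 8))/(√(269 + 219)) = (-2 + 28)/(√(269 + 219)) = 26/(√488) = 26/((2*√122)) = 26*(√122/244) = 13*√122/122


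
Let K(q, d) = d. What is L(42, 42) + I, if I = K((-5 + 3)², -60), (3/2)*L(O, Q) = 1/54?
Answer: -4859/81 ≈ -59.988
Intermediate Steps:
L(O, Q) = 1/81 (L(O, Q) = (⅔)/54 = (⅔)*(1/54) = 1/81)
I = -60
L(42, 42) + I = 1/81 - 60 = -4859/81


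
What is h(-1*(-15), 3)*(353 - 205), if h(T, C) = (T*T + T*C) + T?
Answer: 42180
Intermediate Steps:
h(T, C) = T + T² + C*T (h(T, C) = (T² + C*T) + T = T + T² + C*T)
h(-1*(-15), 3)*(353 - 205) = ((-1*(-15))*(1 + 3 - 1*(-15)))*(353 - 205) = (15*(1 + 3 + 15))*148 = (15*19)*148 = 285*148 = 42180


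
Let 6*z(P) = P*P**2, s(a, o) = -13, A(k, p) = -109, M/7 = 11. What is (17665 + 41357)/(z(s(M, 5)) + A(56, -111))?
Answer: -354132/2851 ≈ -124.21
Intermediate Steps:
M = 77 (M = 7*11 = 77)
z(P) = P**3/6 (z(P) = (P*P**2)/6 = P**3/6)
(17665 + 41357)/(z(s(M, 5)) + A(56, -111)) = (17665 + 41357)/((1/6)*(-13)**3 - 109) = 59022/((1/6)*(-2197) - 109) = 59022/(-2197/6 - 109) = 59022/(-2851/6) = 59022*(-6/2851) = -354132/2851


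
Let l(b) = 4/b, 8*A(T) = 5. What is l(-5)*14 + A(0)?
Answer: -423/40 ≈ -10.575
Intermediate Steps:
A(T) = 5/8 (A(T) = (1/8)*5 = 5/8)
l(-5)*14 + A(0) = (4/(-5))*14 + 5/8 = (4*(-1/5))*14 + 5/8 = -4/5*14 + 5/8 = -56/5 + 5/8 = -423/40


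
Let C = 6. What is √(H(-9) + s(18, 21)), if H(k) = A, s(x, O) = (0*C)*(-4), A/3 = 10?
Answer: √30 ≈ 5.4772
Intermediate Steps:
A = 30 (A = 3*10 = 30)
s(x, O) = 0 (s(x, O) = (0*6)*(-4) = 0*(-4) = 0)
H(k) = 30
√(H(-9) + s(18, 21)) = √(30 + 0) = √30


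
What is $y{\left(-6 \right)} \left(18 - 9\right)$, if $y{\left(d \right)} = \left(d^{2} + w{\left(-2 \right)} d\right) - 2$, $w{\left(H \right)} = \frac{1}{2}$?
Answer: $279$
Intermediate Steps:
$w{\left(H \right)} = \frac{1}{2}$
$y{\left(d \right)} = -2 + d^{2} + \frac{d}{2}$ ($y{\left(d \right)} = \left(d^{2} + \frac{d}{2}\right) - 2 = -2 + d^{2} + \frac{d}{2}$)
$y{\left(-6 \right)} \left(18 - 9\right) = \left(-2 + \left(-6\right)^{2} + \frac{1}{2} \left(-6\right)\right) \left(18 - 9\right) = \left(-2 + 36 - 3\right) 9 = 31 \cdot 9 = 279$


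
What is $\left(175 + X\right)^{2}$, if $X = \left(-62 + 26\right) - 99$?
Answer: $1600$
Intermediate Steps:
$X = -135$ ($X = -36 - 99 = -135$)
$\left(175 + X\right)^{2} = \left(175 - 135\right)^{2} = 40^{2} = 1600$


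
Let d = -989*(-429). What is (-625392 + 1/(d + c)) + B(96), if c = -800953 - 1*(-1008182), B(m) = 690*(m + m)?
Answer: -311278857119/631510 ≈ -4.9291e+5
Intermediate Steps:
B(m) = 1380*m (B(m) = 690*(2*m) = 1380*m)
d = 424281
c = 207229 (c = -800953 + 1008182 = 207229)
(-625392 + 1/(d + c)) + B(96) = (-625392 + 1/(424281 + 207229)) + 1380*96 = (-625392 + 1/631510) + 132480 = -394941301919/631510 + 132480 = -311278857119/631510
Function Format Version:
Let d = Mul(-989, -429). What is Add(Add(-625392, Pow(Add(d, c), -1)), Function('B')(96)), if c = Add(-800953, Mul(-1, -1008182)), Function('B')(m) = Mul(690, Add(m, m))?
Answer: Rational(-311278857119, 631510) ≈ -4.9291e+5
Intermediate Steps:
Function('B')(m) = Mul(1380, m) (Function('B')(m) = Mul(690, Mul(2, m)) = Mul(1380, m))
d = 424281
c = 207229 (c = Add(-800953, 1008182) = 207229)
Add(Add(-625392, Pow(Add(d, c), -1)), Function('B')(96)) = Add(Add(-625392, Pow(Add(424281, 207229), -1)), Mul(1380, 96)) = Add(Add(-625392, Pow(631510, -1)), 132480) = Add(Add(-625392, Rational(1, 631510)), 132480) = Add(Rational(-394941301919, 631510), 132480) = Rational(-311278857119, 631510)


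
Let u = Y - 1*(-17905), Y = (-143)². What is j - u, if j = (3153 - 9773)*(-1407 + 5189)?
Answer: -25075194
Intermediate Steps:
Y = 20449
j = -25036840 (j = -6620*3782 = -25036840)
u = 38354 (u = 20449 - 1*(-17905) = 20449 + 17905 = 38354)
j - u = -25036840 - 1*38354 = -25036840 - 38354 = -25075194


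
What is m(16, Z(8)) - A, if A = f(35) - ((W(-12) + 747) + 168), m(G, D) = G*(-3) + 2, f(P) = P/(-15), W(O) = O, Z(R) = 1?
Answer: 2578/3 ≈ 859.33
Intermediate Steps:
f(P) = -P/15 (f(P) = P*(-1/15) = -P/15)
m(G, D) = 2 - 3*G (m(G, D) = -3*G + 2 = 2 - 3*G)
A = -2716/3 (A = -1/15*35 - ((-12 + 747) + 168) = -7/3 - (735 + 168) = -7/3 - 1*903 = -7/3 - 903 = -2716/3 ≈ -905.33)
m(16, Z(8)) - A = (2 - 3*16) - 1*(-2716/3) = (2 - 48) + 2716/3 = -46 + 2716/3 = 2578/3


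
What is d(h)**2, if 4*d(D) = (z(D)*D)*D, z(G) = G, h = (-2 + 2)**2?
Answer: 0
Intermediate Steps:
h = 0 (h = 0**2 = 0)
d(D) = D**3/4 (d(D) = ((D*D)*D)/4 = (D**2*D)/4 = D**3/4)
d(h)**2 = ((1/4)*0**3)**2 = ((1/4)*0)**2 = 0**2 = 0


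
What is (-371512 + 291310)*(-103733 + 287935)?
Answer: -14773368804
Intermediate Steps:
(-371512 + 291310)*(-103733 + 287935) = -80202*184202 = -14773368804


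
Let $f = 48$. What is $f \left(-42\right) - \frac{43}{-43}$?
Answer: $-2015$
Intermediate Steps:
$f \left(-42\right) - \frac{43}{-43} = 48 \left(-42\right) - \frac{43}{-43} = -2016 - -1 = -2016 + 1 = -2015$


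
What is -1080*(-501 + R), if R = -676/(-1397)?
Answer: 755158680/1397 ≈ 5.4056e+5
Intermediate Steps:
R = 676/1397 (R = -676*(-1/1397) = 676/1397 ≈ 0.48389)
-1080*(-501 + R) = -1080*(-501 + 676/1397) = -1080*(-699221/1397) = 755158680/1397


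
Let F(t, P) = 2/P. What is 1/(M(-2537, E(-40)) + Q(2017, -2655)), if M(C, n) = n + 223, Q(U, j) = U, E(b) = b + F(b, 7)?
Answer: 7/15402 ≈ 0.00045449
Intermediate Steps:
E(b) = 2/7 + b (E(b) = b + 2/7 = 2/7 + b)
M(C, n) = 223 + n
1/(M(-2537, E(-40)) + Q(2017, -2655)) = 1/((223 + (2/7 - 40)) + 2017) = 1/((223 - 278/7) + 2017) = 1/(1283/7 + 2017) = 1/(15402/7) = 7/15402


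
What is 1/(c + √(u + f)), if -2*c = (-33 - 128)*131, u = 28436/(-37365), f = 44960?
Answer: 1576130430/16614363841709 - 8*√15692384221215/16614363841709 ≈ 9.2958e-5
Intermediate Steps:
u = -28436/37365 (u = 28436*(-1/37365) = -28436/37365 ≈ -0.76103)
c = 21091/2 (c = -(-33 - 128)*131/2 = -(-161)*131/2 = -½*(-21091) = 21091/2 ≈ 10546.)
1/(c + √(u + f)) = 1/(21091/2 + √(-28436/37365 + 44960)) = 1/(21091/2 + √(1679901964/37365)) = 1/(21091/2 + 2*√15692384221215/37365)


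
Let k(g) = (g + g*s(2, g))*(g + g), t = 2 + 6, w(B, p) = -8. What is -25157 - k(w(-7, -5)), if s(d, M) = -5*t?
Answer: -20165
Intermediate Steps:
t = 8
s(d, M) = -40 (s(d, M) = -5*8 = -40)
k(g) = -78*g² (k(g) = (g + g*(-40))*(g + g) = (g - 40*g)*(2*g) = (-39*g)*(2*g) = -78*g²)
-25157 - k(w(-7, -5)) = -25157 - (-78)*(-8)² = -25157 - (-78)*64 = -25157 - 1*(-4992) = -25157 + 4992 = -20165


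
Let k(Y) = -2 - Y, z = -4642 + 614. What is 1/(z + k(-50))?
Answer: -1/3980 ≈ -0.00025126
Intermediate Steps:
z = -4028
1/(z + k(-50)) = 1/(-4028 + (-2 - 1*(-50))) = 1/(-4028 + (-2 + 50)) = 1/(-4028 + 48) = 1/(-3980) = -1/3980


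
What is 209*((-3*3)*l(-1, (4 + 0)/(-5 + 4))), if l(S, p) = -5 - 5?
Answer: 18810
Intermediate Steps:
l(S, p) = -10
209*((-3*3)*l(-1, (4 + 0)/(-5 + 4))) = 209*(-3*3*(-10)) = 209*(-9*(-10)) = 209*90 = 18810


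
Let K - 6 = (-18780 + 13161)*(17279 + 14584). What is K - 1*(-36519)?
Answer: -179001672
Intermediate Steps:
K = -179038191 (K = 6 + (-18780 + 13161)*(17279 + 14584) = 6 - 5619*31863 = 6 - 179038197 = -179038191)
K - 1*(-36519) = -179038191 - 1*(-36519) = -179038191 + 36519 = -179001672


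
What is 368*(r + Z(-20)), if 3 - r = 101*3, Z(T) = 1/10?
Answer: -551816/5 ≈ -1.1036e+5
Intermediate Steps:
Z(T) = 1/10
r = -300 (r = 3 - 101*3 = 3 - 1*303 = 3 - 303 = -300)
368*(r + Z(-20)) = 368*(-300 + 1/10) = 368*(-2999/10) = -551816/5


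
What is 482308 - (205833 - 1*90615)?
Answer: 367090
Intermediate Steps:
482308 - (205833 - 1*90615) = 482308 - (205833 - 90615) = 482308 - 1*115218 = 482308 - 115218 = 367090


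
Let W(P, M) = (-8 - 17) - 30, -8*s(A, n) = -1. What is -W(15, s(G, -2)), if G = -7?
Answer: 55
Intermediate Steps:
s(A, n) = ⅛ (s(A, n) = -⅛*(-1) = ⅛)
W(P, M) = -55 (W(P, M) = -25 - 30 = -55)
-W(15, s(G, -2)) = -1*(-55) = 55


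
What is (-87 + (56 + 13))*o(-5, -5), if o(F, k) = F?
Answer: 90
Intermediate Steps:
(-87 + (56 + 13))*o(-5, -5) = (-87 + (56 + 13))*(-5) = (-87 + 69)*(-5) = -18*(-5) = 90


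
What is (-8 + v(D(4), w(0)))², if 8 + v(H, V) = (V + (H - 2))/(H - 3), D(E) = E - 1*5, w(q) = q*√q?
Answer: 3721/16 ≈ 232.56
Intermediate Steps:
w(q) = q^(3/2)
D(E) = -5 + E (D(E) = E - 5 = -5 + E)
v(H, V) = -8 + (-2 + H + V)/(-3 + H) (v(H, V) = -8 + (V + (H - 2))/(H - 3) = -8 + (V + (-2 + H))/(-3 + H) = -8 + (-2 + H + V)/(-3 + H))
(-8 + v(D(4), w(0)))² = (-8 + (22 + 0^(3/2) - 7*(-5 + 4))/(-3 + (-5 + 4)))² = (-8 + (22 + 0 - 7*(-1))/(-3 - 1))² = (-8 + (22 + 0 + 7)/(-4))² = (-8 - ¼*29)² = (-8 - 29/4)² = (-61/4)² = 3721/16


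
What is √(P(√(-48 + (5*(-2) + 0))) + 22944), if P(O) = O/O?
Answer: √22945 ≈ 151.48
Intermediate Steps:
P(O) = 1
√(P(√(-48 + (5*(-2) + 0))) + 22944) = √(1 + 22944) = √22945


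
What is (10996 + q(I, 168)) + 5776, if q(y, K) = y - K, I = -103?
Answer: 16501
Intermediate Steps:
(10996 + q(I, 168)) + 5776 = (10996 + (-103 - 1*168)) + 5776 = (10996 + (-103 - 168)) + 5776 = (10996 - 271) + 5776 = 10725 + 5776 = 16501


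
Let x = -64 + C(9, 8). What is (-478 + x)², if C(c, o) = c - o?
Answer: 292681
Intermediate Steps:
x = -63 (x = -64 + (9 - 1*8) = -64 + (9 - 8) = -64 + 1 = -63)
(-478 + x)² = (-478 - 63)² = (-541)² = 292681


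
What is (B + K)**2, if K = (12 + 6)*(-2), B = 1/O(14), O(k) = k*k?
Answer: 49773025/38416 ≈ 1295.6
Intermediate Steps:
O(k) = k**2
B = 1/196 (B = 1/(14**2) = 1/196 ≈ 0.0051020)
K = -36 (K = 18*(-2) = -36)
(B + K)**2 = (1/196 - 36)**2 = (-7055/196)**2 = 49773025/38416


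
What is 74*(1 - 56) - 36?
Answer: -4106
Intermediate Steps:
74*(1 - 56) - 36 = 74*(-55) - 36 = -4070 - 36 = -4106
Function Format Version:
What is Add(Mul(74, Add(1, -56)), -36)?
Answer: -4106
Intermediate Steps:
Add(Mul(74, Add(1, -56)), -36) = Add(Mul(74, -55), -36) = Add(-4070, -36) = -4106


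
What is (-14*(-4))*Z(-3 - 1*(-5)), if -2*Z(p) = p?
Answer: -56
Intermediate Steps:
Z(p) = -p/2
(-14*(-4))*Z(-3 - 1*(-5)) = (-14*(-4))*(-(-3 - 1*(-5))/2) = 56*(-(-3 + 5)/2) = 56*(-½*2) = 56*(-1) = -56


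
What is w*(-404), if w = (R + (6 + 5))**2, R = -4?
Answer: -19796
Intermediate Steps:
w = 49 (w = (-4 + (6 + 5))**2 = (-4 + 11)**2 = 7**2 = 49)
w*(-404) = 49*(-404) = -19796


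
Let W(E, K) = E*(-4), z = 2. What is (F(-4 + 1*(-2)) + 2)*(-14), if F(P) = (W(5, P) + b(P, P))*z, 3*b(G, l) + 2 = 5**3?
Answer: -616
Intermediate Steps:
b(G, l) = 41 (b(G, l) = -2/3 + (1/3)*5**3 = -2/3 + (1/3)*125 = -2/3 + 125/3 = 41)
W(E, K) = -4*E
F(P) = 42 (F(P) = (-4*5 + 41)*2 = (-20 + 41)*2 = 21*2 = 42)
(F(-4 + 1*(-2)) + 2)*(-14) = (42 + 2)*(-14) = 44*(-14) = -616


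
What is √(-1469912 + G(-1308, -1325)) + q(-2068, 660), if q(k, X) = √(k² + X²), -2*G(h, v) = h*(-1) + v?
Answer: 44*√2434 + I*√5879614/2 ≈ 2170.8 + 1212.4*I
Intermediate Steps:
G(h, v) = h/2 - v/2 (G(h, v) = -(h*(-1) + v)/2 = -(-h + v)/2 = -(v - h)/2 = h/2 - v/2)
q(k, X) = √(X² + k²)
√(-1469912 + G(-1308, -1325)) + q(-2068, 660) = √(-1469912 + ((½)*(-1308) - ½*(-1325))) + √(660² + (-2068)²) = √(-1469912 + (-654 + 1325/2)) + √(435600 + 4276624) = √(-1469912 + 17/2) + √4712224 = √(-2939807/2) + 44*√2434 = I*√5879614/2 + 44*√2434 = 44*√2434 + I*√5879614/2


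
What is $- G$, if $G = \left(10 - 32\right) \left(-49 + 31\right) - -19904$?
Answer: $-20300$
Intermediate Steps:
$G = 20300$ ($G = \left(-22\right) \left(-18\right) + 19904 = 396 + 19904 = 20300$)
$- G = \left(-1\right) 20300 = -20300$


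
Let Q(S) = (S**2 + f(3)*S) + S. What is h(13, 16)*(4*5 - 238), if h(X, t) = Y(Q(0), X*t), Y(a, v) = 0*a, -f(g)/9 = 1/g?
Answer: 0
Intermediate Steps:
f(g) = -9/g
Q(S) = S**2 - 2*S (Q(S) = (S**2 + (-9/3)*S) + S = (S**2 + (-9*1/3)*S) + S = (S**2 - 3*S) + S = S**2 - 2*S)
Y(a, v) = 0
h(X, t) = 0
h(13, 16)*(4*5 - 238) = 0*(4*5 - 238) = 0*(20 - 238) = 0*(-218) = 0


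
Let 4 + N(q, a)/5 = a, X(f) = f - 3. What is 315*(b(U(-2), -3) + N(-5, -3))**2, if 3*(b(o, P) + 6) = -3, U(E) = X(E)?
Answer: 555660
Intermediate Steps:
X(f) = -3 + f
U(E) = -3 + E
b(o, P) = -7 (b(o, P) = -6 + (1/3)*(-3) = -6 - 1 = -7)
N(q, a) = -20 + 5*a
315*(b(U(-2), -3) + N(-5, -3))**2 = 315*(-7 + (-20 + 5*(-3)))**2 = 315*(-7 + (-20 - 15))**2 = 315*(-7 - 35)**2 = 315*(-42)**2 = 315*1764 = 555660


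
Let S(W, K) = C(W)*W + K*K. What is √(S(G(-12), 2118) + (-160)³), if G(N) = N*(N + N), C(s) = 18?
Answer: 2*√98777 ≈ 628.58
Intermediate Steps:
G(N) = 2*N² (G(N) = N*(2*N) = 2*N²)
S(W, K) = K² + 18*W (S(W, K) = 18*W + K*K = 18*W + K² = K² + 18*W)
√(S(G(-12), 2118) + (-160)³) = √((2118² + 18*(2*(-12)²)) + (-160)³) = √((4485924 + 18*(2*144)) - 4096000) = √((4485924 + 18*288) - 4096000) = √((4485924 + 5184) - 4096000) = √(4491108 - 4096000) = √395108 = 2*√98777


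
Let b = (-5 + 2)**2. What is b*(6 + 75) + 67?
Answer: 796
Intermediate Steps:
b = 9 (b = (-3)**2 = 9)
b*(6 + 75) + 67 = 9*(6 + 75) + 67 = 9*81 + 67 = 729 + 67 = 796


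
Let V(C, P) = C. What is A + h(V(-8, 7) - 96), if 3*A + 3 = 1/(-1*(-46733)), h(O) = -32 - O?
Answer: 9954130/140199 ≈ 71.000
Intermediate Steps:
A = -140198/140199 (A = -1 + 1/(3*((-1*(-46733)))) = -1 + (⅓)/46733 = -1 + (⅓)*(1/46733) = -1 + 1/140199 = -140198/140199 ≈ -0.99999)
A + h(V(-8, 7) - 96) = -140198/140199 + (-32 - (-8 - 96)) = -140198/140199 + (-32 - 1*(-104)) = -140198/140199 + (-32 + 104) = -140198/140199 + 72 = 9954130/140199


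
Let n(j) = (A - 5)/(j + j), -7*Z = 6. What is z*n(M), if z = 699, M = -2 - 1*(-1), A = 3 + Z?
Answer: 6990/7 ≈ 998.57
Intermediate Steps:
Z = -6/7 (Z = -⅐*6 = -6/7 ≈ -0.85714)
A = 15/7 (A = 3 - 6/7 = 15/7 ≈ 2.1429)
M = -1 (M = -2 + 1 = -1)
n(j) = -10/(7*j) (n(j) = (15/7 - 5)/(j + j) = -20*1/(2*j)/7 = -10/(7*j))
z*n(M) = 699*(-10/7/(-1)) = 699*(-10/7*(-1)) = 699*(10/7) = 6990/7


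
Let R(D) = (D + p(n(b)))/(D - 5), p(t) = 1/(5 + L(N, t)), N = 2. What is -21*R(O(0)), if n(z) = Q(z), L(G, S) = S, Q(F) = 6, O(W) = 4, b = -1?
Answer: 945/11 ≈ 85.909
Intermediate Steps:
n(z) = 6
p(t) = 1/(5 + t)
R(D) = (1/11 + D)/(-5 + D) (R(D) = (D + 1/(5 + 6))/(D - 5) = (D + 1/11)/(-5 + D) = (1/11 + D)/(-5 + D))
-21*R(O(0)) = -21*(1/11 + 4)/(-5 + 4) = -21*45/((-1)*11) = -(-21)*45/11 = -21*(-45/11) = 945/11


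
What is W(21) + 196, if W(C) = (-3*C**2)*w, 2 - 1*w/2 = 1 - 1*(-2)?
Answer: 2842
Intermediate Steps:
w = -2 (w = 4 - 2*(1 - 1*(-2)) = 4 - 2*(1 + 2) = 4 - 2*3 = 4 - 6 = -2)
W(C) = 6*C**2 (W(C) = -3*C**2*(-2) = 6*C**2)
W(21) + 196 = 6*21**2 + 196 = 6*441 + 196 = 2646 + 196 = 2842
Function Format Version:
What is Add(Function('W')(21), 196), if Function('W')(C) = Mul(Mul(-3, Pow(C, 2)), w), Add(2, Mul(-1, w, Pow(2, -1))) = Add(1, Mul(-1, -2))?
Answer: 2842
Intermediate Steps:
w = -2 (w = Add(4, Mul(-2, Add(1, Mul(-1, -2)))) = Add(4, Mul(-2, Add(1, 2))) = Add(4, Mul(-2, 3)) = Add(4, -6) = -2)
Function('W')(C) = Mul(6, Pow(C, 2)) (Function('W')(C) = Mul(Mul(-3, Pow(C, 2)), -2) = Mul(6, Pow(C, 2)))
Add(Function('W')(21), 196) = Add(Mul(6, Pow(21, 2)), 196) = Add(Mul(6, 441), 196) = Add(2646, 196) = 2842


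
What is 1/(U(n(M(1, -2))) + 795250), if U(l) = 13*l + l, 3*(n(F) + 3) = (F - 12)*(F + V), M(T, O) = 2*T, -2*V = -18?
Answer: 3/2384084 ≈ 1.2583e-6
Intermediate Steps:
V = 9 (V = -½*(-18) = 9)
n(F) = -3 + (-12 + F)*(9 + F)/3 (n(F) = -3 + ((F - 12)*(F + 9))/3 = -3 + ((-12 + F)*(9 + F))/3 = -3 + (-12 + F)*(9 + F)/3)
U(l) = 14*l
1/(U(n(M(1, -2))) + 795250) = 1/(14*(-39 - 2 + (2*1)²/3) + 795250) = 1/(14*(-39 - 1*2 + (⅓)*2²) + 795250) = 1/(14*(-39 - 2 + (⅓)*4) + 795250) = 1/(14*(-39 - 2 + 4/3) + 795250) = 1/(14*(-119/3) + 795250) = 1/(-1666/3 + 795250) = 1/(2384084/3) = 3/2384084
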